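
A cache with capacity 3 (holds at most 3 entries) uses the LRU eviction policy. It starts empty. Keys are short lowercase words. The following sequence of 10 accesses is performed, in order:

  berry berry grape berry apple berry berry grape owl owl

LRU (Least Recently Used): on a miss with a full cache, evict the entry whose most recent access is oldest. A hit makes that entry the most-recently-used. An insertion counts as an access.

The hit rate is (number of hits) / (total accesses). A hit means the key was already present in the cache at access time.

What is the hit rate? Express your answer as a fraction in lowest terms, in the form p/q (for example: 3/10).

LRU simulation (capacity=3):
  1. access berry: MISS. Cache (LRU->MRU): [berry]
  2. access berry: HIT. Cache (LRU->MRU): [berry]
  3. access grape: MISS. Cache (LRU->MRU): [berry grape]
  4. access berry: HIT. Cache (LRU->MRU): [grape berry]
  5. access apple: MISS. Cache (LRU->MRU): [grape berry apple]
  6. access berry: HIT. Cache (LRU->MRU): [grape apple berry]
  7. access berry: HIT. Cache (LRU->MRU): [grape apple berry]
  8. access grape: HIT. Cache (LRU->MRU): [apple berry grape]
  9. access owl: MISS, evict apple. Cache (LRU->MRU): [berry grape owl]
  10. access owl: HIT. Cache (LRU->MRU): [berry grape owl]
Total: 6 hits, 4 misses, 1 evictions

Hit rate = 6/10 = 3/5

Answer: 3/5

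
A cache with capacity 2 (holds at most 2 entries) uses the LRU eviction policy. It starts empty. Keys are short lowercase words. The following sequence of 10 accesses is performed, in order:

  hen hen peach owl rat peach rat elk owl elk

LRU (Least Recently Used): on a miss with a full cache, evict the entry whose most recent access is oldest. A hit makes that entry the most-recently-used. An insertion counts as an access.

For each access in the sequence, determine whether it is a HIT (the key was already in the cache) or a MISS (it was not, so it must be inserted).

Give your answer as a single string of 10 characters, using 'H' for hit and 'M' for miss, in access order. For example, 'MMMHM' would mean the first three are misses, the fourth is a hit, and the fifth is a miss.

Answer: MHMMMMHMMH

Derivation:
LRU simulation (capacity=2):
  1. access hen: MISS. Cache (LRU->MRU): [hen]
  2. access hen: HIT. Cache (LRU->MRU): [hen]
  3. access peach: MISS. Cache (LRU->MRU): [hen peach]
  4. access owl: MISS, evict hen. Cache (LRU->MRU): [peach owl]
  5. access rat: MISS, evict peach. Cache (LRU->MRU): [owl rat]
  6. access peach: MISS, evict owl. Cache (LRU->MRU): [rat peach]
  7. access rat: HIT. Cache (LRU->MRU): [peach rat]
  8. access elk: MISS, evict peach. Cache (LRU->MRU): [rat elk]
  9. access owl: MISS, evict rat. Cache (LRU->MRU): [elk owl]
  10. access elk: HIT. Cache (LRU->MRU): [owl elk]
Total: 3 hits, 7 misses, 5 evictions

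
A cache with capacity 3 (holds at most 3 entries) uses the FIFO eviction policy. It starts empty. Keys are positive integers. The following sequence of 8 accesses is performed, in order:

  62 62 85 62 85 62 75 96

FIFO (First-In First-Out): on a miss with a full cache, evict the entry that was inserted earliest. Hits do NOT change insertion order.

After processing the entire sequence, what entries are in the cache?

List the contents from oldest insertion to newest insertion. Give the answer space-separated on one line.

Answer: 85 75 96

Derivation:
FIFO simulation (capacity=3):
  1. access 62: MISS. Cache (old->new): [62]
  2. access 62: HIT. Cache (old->new): [62]
  3. access 85: MISS. Cache (old->new): [62 85]
  4. access 62: HIT. Cache (old->new): [62 85]
  5. access 85: HIT. Cache (old->new): [62 85]
  6. access 62: HIT. Cache (old->new): [62 85]
  7. access 75: MISS. Cache (old->new): [62 85 75]
  8. access 96: MISS, evict 62. Cache (old->new): [85 75 96]
Total: 4 hits, 4 misses, 1 evictions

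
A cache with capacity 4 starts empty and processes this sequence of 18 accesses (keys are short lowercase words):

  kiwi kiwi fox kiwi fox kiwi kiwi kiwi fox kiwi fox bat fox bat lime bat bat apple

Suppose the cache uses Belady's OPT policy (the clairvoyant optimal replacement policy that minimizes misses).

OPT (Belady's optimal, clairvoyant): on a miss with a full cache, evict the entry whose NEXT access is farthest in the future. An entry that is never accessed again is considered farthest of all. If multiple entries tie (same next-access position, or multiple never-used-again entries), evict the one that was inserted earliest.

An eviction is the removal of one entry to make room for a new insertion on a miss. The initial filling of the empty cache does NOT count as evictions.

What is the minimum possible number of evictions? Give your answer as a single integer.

Answer: 1

Derivation:
OPT (Belady) simulation (capacity=4):
  1. access kiwi: MISS. Cache: [kiwi]
  2. access kiwi: HIT. Next use of kiwi: step 4. Cache: [kiwi]
  3. access fox: MISS. Cache: [kiwi fox]
  4. access kiwi: HIT. Next use of kiwi: step 6. Cache: [kiwi fox]
  5. access fox: HIT. Next use of fox: step 9. Cache: [kiwi fox]
  6. access kiwi: HIT. Next use of kiwi: step 7. Cache: [kiwi fox]
  7. access kiwi: HIT. Next use of kiwi: step 8. Cache: [kiwi fox]
  8. access kiwi: HIT. Next use of kiwi: step 10. Cache: [kiwi fox]
  9. access fox: HIT. Next use of fox: step 11. Cache: [kiwi fox]
  10. access kiwi: HIT. Next use of kiwi: never. Cache: [kiwi fox]
  11. access fox: HIT. Next use of fox: step 13. Cache: [kiwi fox]
  12. access bat: MISS. Cache: [kiwi fox bat]
  13. access fox: HIT. Next use of fox: never. Cache: [kiwi fox bat]
  14. access bat: HIT. Next use of bat: step 16. Cache: [kiwi fox bat]
  15. access lime: MISS. Cache: [kiwi fox bat lime]
  16. access bat: HIT. Next use of bat: step 17. Cache: [kiwi fox bat lime]
  17. access bat: HIT. Next use of bat: never. Cache: [kiwi fox bat lime]
  18. access apple: MISS, evict kiwi (next use: never). Cache: [fox bat lime apple]
Total: 13 hits, 5 misses, 1 evictions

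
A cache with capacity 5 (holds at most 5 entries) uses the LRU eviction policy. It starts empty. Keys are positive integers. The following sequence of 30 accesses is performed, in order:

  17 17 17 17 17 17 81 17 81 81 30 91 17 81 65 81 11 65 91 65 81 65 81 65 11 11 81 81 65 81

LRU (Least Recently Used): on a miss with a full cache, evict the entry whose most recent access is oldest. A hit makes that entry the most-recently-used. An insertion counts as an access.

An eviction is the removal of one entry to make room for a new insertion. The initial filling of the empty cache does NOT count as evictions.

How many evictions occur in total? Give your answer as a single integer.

LRU simulation (capacity=5):
  1. access 17: MISS. Cache (LRU->MRU): [17]
  2. access 17: HIT. Cache (LRU->MRU): [17]
  3. access 17: HIT. Cache (LRU->MRU): [17]
  4. access 17: HIT. Cache (LRU->MRU): [17]
  5. access 17: HIT. Cache (LRU->MRU): [17]
  6. access 17: HIT. Cache (LRU->MRU): [17]
  7. access 81: MISS. Cache (LRU->MRU): [17 81]
  8. access 17: HIT. Cache (LRU->MRU): [81 17]
  9. access 81: HIT. Cache (LRU->MRU): [17 81]
  10. access 81: HIT. Cache (LRU->MRU): [17 81]
  11. access 30: MISS. Cache (LRU->MRU): [17 81 30]
  12. access 91: MISS. Cache (LRU->MRU): [17 81 30 91]
  13. access 17: HIT. Cache (LRU->MRU): [81 30 91 17]
  14. access 81: HIT. Cache (LRU->MRU): [30 91 17 81]
  15. access 65: MISS. Cache (LRU->MRU): [30 91 17 81 65]
  16. access 81: HIT. Cache (LRU->MRU): [30 91 17 65 81]
  17. access 11: MISS, evict 30. Cache (LRU->MRU): [91 17 65 81 11]
  18. access 65: HIT. Cache (LRU->MRU): [91 17 81 11 65]
  19. access 91: HIT. Cache (LRU->MRU): [17 81 11 65 91]
  20. access 65: HIT. Cache (LRU->MRU): [17 81 11 91 65]
  21. access 81: HIT. Cache (LRU->MRU): [17 11 91 65 81]
  22. access 65: HIT. Cache (LRU->MRU): [17 11 91 81 65]
  23. access 81: HIT. Cache (LRU->MRU): [17 11 91 65 81]
  24. access 65: HIT. Cache (LRU->MRU): [17 11 91 81 65]
  25. access 11: HIT. Cache (LRU->MRU): [17 91 81 65 11]
  26. access 11: HIT. Cache (LRU->MRU): [17 91 81 65 11]
  27. access 81: HIT. Cache (LRU->MRU): [17 91 65 11 81]
  28. access 81: HIT. Cache (LRU->MRU): [17 91 65 11 81]
  29. access 65: HIT. Cache (LRU->MRU): [17 91 11 81 65]
  30. access 81: HIT. Cache (LRU->MRU): [17 91 11 65 81]
Total: 24 hits, 6 misses, 1 evictions

Answer: 1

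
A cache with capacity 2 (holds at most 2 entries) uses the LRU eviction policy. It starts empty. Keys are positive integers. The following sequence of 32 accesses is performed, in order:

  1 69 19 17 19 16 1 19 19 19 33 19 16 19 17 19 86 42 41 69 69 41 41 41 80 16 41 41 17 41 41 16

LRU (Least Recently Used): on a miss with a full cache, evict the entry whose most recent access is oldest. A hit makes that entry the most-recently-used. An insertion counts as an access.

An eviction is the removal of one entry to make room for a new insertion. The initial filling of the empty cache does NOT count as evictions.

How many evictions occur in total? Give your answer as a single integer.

Answer: 17

Derivation:
LRU simulation (capacity=2):
  1. access 1: MISS. Cache (LRU->MRU): [1]
  2. access 69: MISS. Cache (LRU->MRU): [1 69]
  3. access 19: MISS, evict 1. Cache (LRU->MRU): [69 19]
  4. access 17: MISS, evict 69. Cache (LRU->MRU): [19 17]
  5. access 19: HIT. Cache (LRU->MRU): [17 19]
  6. access 16: MISS, evict 17. Cache (LRU->MRU): [19 16]
  7. access 1: MISS, evict 19. Cache (LRU->MRU): [16 1]
  8. access 19: MISS, evict 16. Cache (LRU->MRU): [1 19]
  9. access 19: HIT. Cache (LRU->MRU): [1 19]
  10. access 19: HIT. Cache (LRU->MRU): [1 19]
  11. access 33: MISS, evict 1. Cache (LRU->MRU): [19 33]
  12. access 19: HIT. Cache (LRU->MRU): [33 19]
  13. access 16: MISS, evict 33. Cache (LRU->MRU): [19 16]
  14. access 19: HIT. Cache (LRU->MRU): [16 19]
  15. access 17: MISS, evict 16. Cache (LRU->MRU): [19 17]
  16. access 19: HIT. Cache (LRU->MRU): [17 19]
  17. access 86: MISS, evict 17. Cache (LRU->MRU): [19 86]
  18. access 42: MISS, evict 19. Cache (LRU->MRU): [86 42]
  19. access 41: MISS, evict 86. Cache (LRU->MRU): [42 41]
  20. access 69: MISS, evict 42. Cache (LRU->MRU): [41 69]
  21. access 69: HIT. Cache (LRU->MRU): [41 69]
  22. access 41: HIT. Cache (LRU->MRU): [69 41]
  23. access 41: HIT. Cache (LRU->MRU): [69 41]
  24. access 41: HIT. Cache (LRU->MRU): [69 41]
  25. access 80: MISS, evict 69. Cache (LRU->MRU): [41 80]
  26. access 16: MISS, evict 41. Cache (LRU->MRU): [80 16]
  27. access 41: MISS, evict 80. Cache (LRU->MRU): [16 41]
  28. access 41: HIT. Cache (LRU->MRU): [16 41]
  29. access 17: MISS, evict 16. Cache (LRU->MRU): [41 17]
  30. access 41: HIT. Cache (LRU->MRU): [17 41]
  31. access 41: HIT. Cache (LRU->MRU): [17 41]
  32. access 16: MISS, evict 17. Cache (LRU->MRU): [41 16]
Total: 13 hits, 19 misses, 17 evictions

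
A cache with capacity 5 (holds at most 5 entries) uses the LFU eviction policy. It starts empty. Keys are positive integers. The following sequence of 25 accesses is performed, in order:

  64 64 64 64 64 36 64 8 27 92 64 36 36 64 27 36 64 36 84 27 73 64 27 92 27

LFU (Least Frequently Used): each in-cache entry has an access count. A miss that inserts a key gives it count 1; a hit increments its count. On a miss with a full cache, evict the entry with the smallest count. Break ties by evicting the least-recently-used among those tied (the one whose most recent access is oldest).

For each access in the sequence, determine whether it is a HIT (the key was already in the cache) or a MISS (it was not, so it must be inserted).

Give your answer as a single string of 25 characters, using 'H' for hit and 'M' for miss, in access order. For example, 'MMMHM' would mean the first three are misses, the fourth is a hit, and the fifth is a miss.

Answer: MHHHHMHMMMHHHHHHHHMHMHHMH

Derivation:
LFU simulation (capacity=5):
  1. access 64: MISS. Cache: [64(c=1)]
  2. access 64: HIT, count now 2. Cache: [64(c=2)]
  3. access 64: HIT, count now 3. Cache: [64(c=3)]
  4. access 64: HIT, count now 4. Cache: [64(c=4)]
  5. access 64: HIT, count now 5. Cache: [64(c=5)]
  6. access 36: MISS. Cache: [36(c=1) 64(c=5)]
  7. access 64: HIT, count now 6. Cache: [36(c=1) 64(c=6)]
  8. access 8: MISS. Cache: [36(c=1) 8(c=1) 64(c=6)]
  9. access 27: MISS. Cache: [36(c=1) 8(c=1) 27(c=1) 64(c=6)]
  10. access 92: MISS. Cache: [36(c=1) 8(c=1) 27(c=1) 92(c=1) 64(c=6)]
  11. access 64: HIT, count now 7. Cache: [36(c=1) 8(c=1) 27(c=1) 92(c=1) 64(c=7)]
  12. access 36: HIT, count now 2. Cache: [8(c=1) 27(c=1) 92(c=1) 36(c=2) 64(c=7)]
  13. access 36: HIT, count now 3. Cache: [8(c=1) 27(c=1) 92(c=1) 36(c=3) 64(c=7)]
  14. access 64: HIT, count now 8. Cache: [8(c=1) 27(c=1) 92(c=1) 36(c=3) 64(c=8)]
  15. access 27: HIT, count now 2. Cache: [8(c=1) 92(c=1) 27(c=2) 36(c=3) 64(c=8)]
  16. access 36: HIT, count now 4. Cache: [8(c=1) 92(c=1) 27(c=2) 36(c=4) 64(c=8)]
  17. access 64: HIT, count now 9. Cache: [8(c=1) 92(c=1) 27(c=2) 36(c=4) 64(c=9)]
  18. access 36: HIT, count now 5. Cache: [8(c=1) 92(c=1) 27(c=2) 36(c=5) 64(c=9)]
  19. access 84: MISS, evict 8(c=1). Cache: [92(c=1) 84(c=1) 27(c=2) 36(c=5) 64(c=9)]
  20. access 27: HIT, count now 3. Cache: [92(c=1) 84(c=1) 27(c=3) 36(c=5) 64(c=9)]
  21. access 73: MISS, evict 92(c=1). Cache: [84(c=1) 73(c=1) 27(c=3) 36(c=5) 64(c=9)]
  22. access 64: HIT, count now 10. Cache: [84(c=1) 73(c=1) 27(c=3) 36(c=5) 64(c=10)]
  23. access 27: HIT, count now 4. Cache: [84(c=1) 73(c=1) 27(c=4) 36(c=5) 64(c=10)]
  24. access 92: MISS, evict 84(c=1). Cache: [73(c=1) 92(c=1) 27(c=4) 36(c=5) 64(c=10)]
  25. access 27: HIT, count now 5. Cache: [73(c=1) 92(c=1) 36(c=5) 27(c=5) 64(c=10)]
Total: 17 hits, 8 misses, 3 evictions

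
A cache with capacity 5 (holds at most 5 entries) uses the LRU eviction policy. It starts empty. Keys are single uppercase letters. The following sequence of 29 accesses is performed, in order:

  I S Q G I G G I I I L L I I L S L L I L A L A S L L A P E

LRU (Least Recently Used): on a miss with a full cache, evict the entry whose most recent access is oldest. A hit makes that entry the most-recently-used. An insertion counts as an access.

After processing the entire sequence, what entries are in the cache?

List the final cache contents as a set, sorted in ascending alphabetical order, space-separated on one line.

LRU simulation (capacity=5):
  1. access I: MISS. Cache (LRU->MRU): [I]
  2. access S: MISS. Cache (LRU->MRU): [I S]
  3. access Q: MISS. Cache (LRU->MRU): [I S Q]
  4. access G: MISS. Cache (LRU->MRU): [I S Q G]
  5. access I: HIT. Cache (LRU->MRU): [S Q G I]
  6. access G: HIT. Cache (LRU->MRU): [S Q I G]
  7. access G: HIT. Cache (LRU->MRU): [S Q I G]
  8. access I: HIT. Cache (LRU->MRU): [S Q G I]
  9. access I: HIT. Cache (LRU->MRU): [S Q G I]
  10. access I: HIT. Cache (LRU->MRU): [S Q G I]
  11. access L: MISS. Cache (LRU->MRU): [S Q G I L]
  12. access L: HIT. Cache (LRU->MRU): [S Q G I L]
  13. access I: HIT. Cache (LRU->MRU): [S Q G L I]
  14. access I: HIT. Cache (LRU->MRU): [S Q G L I]
  15. access L: HIT. Cache (LRU->MRU): [S Q G I L]
  16. access S: HIT. Cache (LRU->MRU): [Q G I L S]
  17. access L: HIT. Cache (LRU->MRU): [Q G I S L]
  18. access L: HIT. Cache (LRU->MRU): [Q G I S L]
  19. access I: HIT. Cache (LRU->MRU): [Q G S L I]
  20. access L: HIT. Cache (LRU->MRU): [Q G S I L]
  21. access A: MISS, evict Q. Cache (LRU->MRU): [G S I L A]
  22. access L: HIT. Cache (LRU->MRU): [G S I A L]
  23. access A: HIT. Cache (LRU->MRU): [G S I L A]
  24. access S: HIT. Cache (LRU->MRU): [G I L A S]
  25. access L: HIT. Cache (LRU->MRU): [G I A S L]
  26. access L: HIT. Cache (LRU->MRU): [G I A S L]
  27. access A: HIT. Cache (LRU->MRU): [G I S L A]
  28. access P: MISS, evict G. Cache (LRU->MRU): [I S L A P]
  29. access E: MISS, evict I. Cache (LRU->MRU): [S L A P E]
Total: 21 hits, 8 misses, 3 evictions

Answer: A E L P S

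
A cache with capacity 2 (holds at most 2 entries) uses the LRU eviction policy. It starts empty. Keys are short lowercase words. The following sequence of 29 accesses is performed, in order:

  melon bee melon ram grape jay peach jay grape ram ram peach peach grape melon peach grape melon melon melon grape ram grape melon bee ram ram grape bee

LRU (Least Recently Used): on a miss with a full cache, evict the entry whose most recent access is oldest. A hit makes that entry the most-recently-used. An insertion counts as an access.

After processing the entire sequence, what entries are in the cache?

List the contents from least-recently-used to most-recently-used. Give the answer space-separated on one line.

Answer: grape bee

Derivation:
LRU simulation (capacity=2):
  1. access melon: MISS. Cache (LRU->MRU): [melon]
  2. access bee: MISS. Cache (LRU->MRU): [melon bee]
  3. access melon: HIT. Cache (LRU->MRU): [bee melon]
  4. access ram: MISS, evict bee. Cache (LRU->MRU): [melon ram]
  5. access grape: MISS, evict melon. Cache (LRU->MRU): [ram grape]
  6. access jay: MISS, evict ram. Cache (LRU->MRU): [grape jay]
  7. access peach: MISS, evict grape. Cache (LRU->MRU): [jay peach]
  8. access jay: HIT. Cache (LRU->MRU): [peach jay]
  9. access grape: MISS, evict peach. Cache (LRU->MRU): [jay grape]
  10. access ram: MISS, evict jay. Cache (LRU->MRU): [grape ram]
  11. access ram: HIT. Cache (LRU->MRU): [grape ram]
  12. access peach: MISS, evict grape. Cache (LRU->MRU): [ram peach]
  13. access peach: HIT. Cache (LRU->MRU): [ram peach]
  14. access grape: MISS, evict ram. Cache (LRU->MRU): [peach grape]
  15. access melon: MISS, evict peach. Cache (LRU->MRU): [grape melon]
  16. access peach: MISS, evict grape. Cache (LRU->MRU): [melon peach]
  17. access grape: MISS, evict melon. Cache (LRU->MRU): [peach grape]
  18. access melon: MISS, evict peach. Cache (LRU->MRU): [grape melon]
  19. access melon: HIT. Cache (LRU->MRU): [grape melon]
  20. access melon: HIT. Cache (LRU->MRU): [grape melon]
  21. access grape: HIT. Cache (LRU->MRU): [melon grape]
  22. access ram: MISS, evict melon. Cache (LRU->MRU): [grape ram]
  23. access grape: HIT. Cache (LRU->MRU): [ram grape]
  24. access melon: MISS, evict ram. Cache (LRU->MRU): [grape melon]
  25. access bee: MISS, evict grape. Cache (LRU->MRU): [melon bee]
  26. access ram: MISS, evict melon. Cache (LRU->MRU): [bee ram]
  27. access ram: HIT. Cache (LRU->MRU): [bee ram]
  28. access grape: MISS, evict bee. Cache (LRU->MRU): [ram grape]
  29. access bee: MISS, evict ram. Cache (LRU->MRU): [grape bee]
Total: 9 hits, 20 misses, 18 evictions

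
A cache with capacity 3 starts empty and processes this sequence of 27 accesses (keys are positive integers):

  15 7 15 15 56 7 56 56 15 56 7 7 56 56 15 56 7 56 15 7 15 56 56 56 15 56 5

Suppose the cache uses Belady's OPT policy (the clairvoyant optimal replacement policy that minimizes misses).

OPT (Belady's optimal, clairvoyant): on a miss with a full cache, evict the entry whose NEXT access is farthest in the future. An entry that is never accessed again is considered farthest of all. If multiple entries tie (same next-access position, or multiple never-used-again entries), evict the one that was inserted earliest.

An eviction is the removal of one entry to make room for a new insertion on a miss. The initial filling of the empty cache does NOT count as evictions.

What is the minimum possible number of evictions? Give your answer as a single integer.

Answer: 1

Derivation:
OPT (Belady) simulation (capacity=3):
  1. access 15: MISS. Cache: [15]
  2. access 7: MISS. Cache: [15 7]
  3. access 15: HIT. Next use of 15: step 4. Cache: [15 7]
  4. access 15: HIT. Next use of 15: step 9. Cache: [15 7]
  5. access 56: MISS. Cache: [15 7 56]
  6. access 7: HIT. Next use of 7: step 11. Cache: [15 7 56]
  7. access 56: HIT. Next use of 56: step 8. Cache: [15 7 56]
  8. access 56: HIT. Next use of 56: step 10. Cache: [15 7 56]
  9. access 15: HIT. Next use of 15: step 15. Cache: [15 7 56]
  10. access 56: HIT. Next use of 56: step 13. Cache: [15 7 56]
  11. access 7: HIT. Next use of 7: step 12. Cache: [15 7 56]
  12. access 7: HIT. Next use of 7: step 17. Cache: [15 7 56]
  13. access 56: HIT. Next use of 56: step 14. Cache: [15 7 56]
  14. access 56: HIT. Next use of 56: step 16. Cache: [15 7 56]
  15. access 15: HIT. Next use of 15: step 19. Cache: [15 7 56]
  16. access 56: HIT. Next use of 56: step 18. Cache: [15 7 56]
  17. access 7: HIT. Next use of 7: step 20. Cache: [15 7 56]
  18. access 56: HIT. Next use of 56: step 22. Cache: [15 7 56]
  19. access 15: HIT. Next use of 15: step 21. Cache: [15 7 56]
  20. access 7: HIT. Next use of 7: never. Cache: [15 7 56]
  21. access 15: HIT. Next use of 15: step 25. Cache: [15 7 56]
  22. access 56: HIT. Next use of 56: step 23. Cache: [15 7 56]
  23. access 56: HIT. Next use of 56: step 24. Cache: [15 7 56]
  24. access 56: HIT. Next use of 56: step 26. Cache: [15 7 56]
  25. access 15: HIT. Next use of 15: never. Cache: [15 7 56]
  26. access 56: HIT. Next use of 56: never. Cache: [15 7 56]
  27. access 5: MISS, evict 15 (next use: never). Cache: [7 56 5]
Total: 23 hits, 4 misses, 1 evictions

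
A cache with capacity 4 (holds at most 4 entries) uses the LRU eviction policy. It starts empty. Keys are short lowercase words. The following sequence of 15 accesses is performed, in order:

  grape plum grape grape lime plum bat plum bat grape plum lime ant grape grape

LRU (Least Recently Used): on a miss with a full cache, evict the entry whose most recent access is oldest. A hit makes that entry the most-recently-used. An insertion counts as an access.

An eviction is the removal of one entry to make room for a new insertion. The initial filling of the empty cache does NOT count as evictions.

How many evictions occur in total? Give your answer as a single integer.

Answer: 1

Derivation:
LRU simulation (capacity=4):
  1. access grape: MISS. Cache (LRU->MRU): [grape]
  2. access plum: MISS. Cache (LRU->MRU): [grape plum]
  3. access grape: HIT. Cache (LRU->MRU): [plum grape]
  4. access grape: HIT. Cache (LRU->MRU): [plum grape]
  5. access lime: MISS. Cache (LRU->MRU): [plum grape lime]
  6. access plum: HIT. Cache (LRU->MRU): [grape lime plum]
  7. access bat: MISS. Cache (LRU->MRU): [grape lime plum bat]
  8. access plum: HIT. Cache (LRU->MRU): [grape lime bat plum]
  9. access bat: HIT. Cache (LRU->MRU): [grape lime plum bat]
  10. access grape: HIT. Cache (LRU->MRU): [lime plum bat grape]
  11. access plum: HIT. Cache (LRU->MRU): [lime bat grape plum]
  12. access lime: HIT. Cache (LRU->MRU): [bat grape plum lime]
  13. access ant: MISS, evict bat. Cache (LRU->MRU): [grape plum lime ant]
  14. access grape: HIT. Cache (LRU->MRU): [plum lime ant grape]
  15. access grape: HIT. Cache (LRU->MRU): [plum lime ant grape]
Total: 10 hits, 5 misses, 1 evictions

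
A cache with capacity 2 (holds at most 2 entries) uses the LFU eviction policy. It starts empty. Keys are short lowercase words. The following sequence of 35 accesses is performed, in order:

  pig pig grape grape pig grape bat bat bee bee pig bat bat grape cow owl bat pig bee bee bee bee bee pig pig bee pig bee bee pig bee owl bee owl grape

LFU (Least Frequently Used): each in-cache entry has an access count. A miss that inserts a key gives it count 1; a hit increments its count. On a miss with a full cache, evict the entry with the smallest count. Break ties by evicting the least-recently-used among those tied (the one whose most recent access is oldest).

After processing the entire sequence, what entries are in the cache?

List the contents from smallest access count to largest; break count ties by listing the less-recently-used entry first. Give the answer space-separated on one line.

Answer: grape bee

Derivation:
LFU simulation (capacity=2):
  1. access pig: MISS. Cache: [pig(c=1)]
  2. access pig: HIT, count now 2. Cache: [pig(c=2)]
  3. access grape: MISS. Cache: [grape(c=1) pig(c=2)]
  4. access grape: HIT, count now 2. Cache: [pig(c=2) grape(c=2)]
  5. access pig: HIT, count now 3. Cache: [grape(c=2) pig(c=3)]
  6. access grape: HIT, count now 3. Cache: [pig(c=3) grape(c=3)]
  7. access bat: MISS, evict pig(c=3). Cache: [bat(c=1) grape(c=3)]
  8. access bat: HIT, count now 2. Cache: [bat(c=2) grape(c=3)]
  9. access bee: MISS, evict bat(c=2). Cache: [bee(c=1) grape(c=3)]
  10. access bee: HIT, count now 2. Cache: [bee(c=2) grape(c=3)]
  11. access pig: MISS, evict bee(c=2). Cache: [pig(c=1) grape(c=3)]
  12. access bat: MISS, evict pig(c=1). Cache: [bat(c=1) grape(c=3)]
  13. access bat: HIT, count now 2. Cache: [bat(c=2) grape(c=3)]
  14. access grape: HIT, count now 4. Cache: [bat(c=2) grape(c=4)]
  15. access cow: MISS, evict bat(c=2). Cache: [cow(c=1) grape(c=4)]
  16. access owl: MISS, evict cow(c=1). Cache: [owl(c=1) grape(c=4)]
  17. access bat: MISS, evict owl(c=1). Cache: [bat(c=1) grape(c=4)]
  18. access pig: MISS, evict bat(c=1). Cache: [pig(c=1) grape(c=4)]
  19. access bee: MISS, evict pig(c=1). Cache: [bee(c=1) grape(c=4)]
  20. access bee: HIT, count now 2. Cache: [bee(c=2) grape(c=4)]
  21. access bee: HIT, count now 3. Cache: [bee(c=3) grape(c=4)]
  22. access bee: HIT, count now 4. Cache: [grape(c=4) bee(c=4)]
  23. access bee: HIT, count now 5. Cache: [grape(c=4) bee(c=5)]
  24. access pig: MISS, evict grape(c=4). Cache: [pig(c=1) bee(c=5)]
  25. access pig: HIT, count now 2. Cache: [pig(c=2) bee(c=5)]
  26. access bee: HIT, count now 6. Cache: [pig(c=2) bee(c=6)]
  27. access pig: HIT, count now 3. Cache: [pig(c=3) bee(c=6)]
  28. access bee: HIT, count now 7. Cache: [pig(c=3) bee(c=7)]
  29. access bee: HIT, count now 8. Cache: [pig(c=3) bee(c=8)]
  30. access pig: HIT, count now 4. Cache: [pig(c=4) bee(c=8)]
  31. access bee: HIT, count now 9. Cache: [pig(c=4) bee(c=9)]
  32. access owl: MISS, evict pig(c=4). Cache: [owl(c=1) bee(c=9)]
  33. access bee: HIT, count now 10. Cache: [owl(c=1) bee(c=10)]
  34. access owl: HIT, count now 2. Cache: [owl(c=2) bee(c=10)]
  35. access grape: MISS, evict owl(c=2). Cache: [grape(c=1) bee(c=10)]
Total: 21 hits, 14 misses, 12 evictions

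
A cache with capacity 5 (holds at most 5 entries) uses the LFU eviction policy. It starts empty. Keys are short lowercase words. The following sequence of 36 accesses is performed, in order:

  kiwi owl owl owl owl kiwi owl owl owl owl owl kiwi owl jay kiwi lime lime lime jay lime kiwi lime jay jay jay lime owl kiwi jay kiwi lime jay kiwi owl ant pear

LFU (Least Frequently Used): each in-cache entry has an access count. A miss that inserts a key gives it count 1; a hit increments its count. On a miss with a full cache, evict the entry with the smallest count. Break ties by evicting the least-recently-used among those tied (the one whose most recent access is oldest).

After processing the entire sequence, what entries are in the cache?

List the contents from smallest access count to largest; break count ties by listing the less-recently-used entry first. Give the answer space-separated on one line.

LFU simulation (capacity=5):
  1. access kiwi: MISS. Cache: [kiwi(c=1)]
  2. access owl: MISS. Cache: [kiwi(c=1) owl(c=1)]
  3. access owl: HIT, count now 2. Cache: [kiwi(c=1) owl(c=2)]
  4. access owl: HIT, count now 3. Cache: [kiwi(c=1) owl(c=3)]
  5. access owl: HIT, count now 4. Cache: [kiwi(c=1) owl(c=4)]
  6. access kiwi: HIT, count now 2. Cache: [kiwi(c=2) owl(c=4)]
  7. access owl: HIT, count now 5. Cache: [kiwi(c=2) owl(c=5)]
  8. access owl: HIT, count now 6. Cache: [kiwi(c=2) owl(c=6)]
  9. access owl: HIT, count now 7. Cache: [kiwi(c=2) owl(c=7)]
  10. access owl: HIT, count now 8. Cache: [kiwi(c=2) owl(c=8)]
  11. access owl: HIT, count now 9. Cache: [kiwi(c=2) owl(c=9)]
  12. access kiwi: HIT, count now 3. Cache: [kiwi(c=3) owl(c=9)]
  13. access owl: HIT, count now 10. Cache: [kiwi(c=3) owl(c=10)]
  14. access jay: MISS. Cache: [jay(c=1) kiwi(c=3) owl(c=10)]
  15. access kiwi: HIT, count now 4. Cache: [jay(c=1) kiwi(c=4) owl(c=10)]
  16. access lime: MISS. Cache: [jay(c=1) lime(c=1) kiwi(c=4) owl(c=10)]
  17. access lime: HIT, count now 2. Cache: [jay(c=1) lime(c=2) kiwi(c=4) owl(c=10)]
  18. access lime: HIT, count now 3. Cache: [jay(c=1) lime(c=3) kiwi(c=4) owl(c=10)]
  19. access jay: HIT, count now 2. Cache: [jay(c=2) lime(c=3) kiwi(c=4) owl(c=10)]
  20. access lime: HIT, count now 4. Cache: [jay(c=2) kiwi(c=4) lime(c=4) owl(c=10)]
  21. access kiwi: HIT, count now 5. Cache: [jay(c=2) lime(c=4) kiwi(c=5) owl(c=10)]
  22. access lime: HIT, count now 5. Cache: [jay(c=2) kiwi(c=5) lime(c=5) owl(c=10)]
  23. access jay: HIT, count now 3. Cache: [jay(c=3) kiwi(c=5) lime(c=5) owl(c=10)]
  24. access jay: HIT, count now 4. Cache: [jay(c=4) kiwi(c=5) lime(c=5) owl(c=10)]
  25. access jay: HIT, count now 5. Cache: [kiwi(c=5) lime(c=5) jay(c=5) owl(c=10)]
  26. access lime: HIT, count now 6. Cache: [kiwi(c=5) jay(c=5) lime(c=6) owl(c=10)]
  27. access owl: HIT, count now 11. Cache: [kiwi(c=5) jay(c=5) lime(c=6) owl(c=11)]
  28. access kiwi: HIT, count now 6. Cache: [jay(c=5) lime(c=6) kiwi(c=6) owl(c=11)]
  29. access jay: HIT, count now 6. Cache: [lime(c=6) kiwi(c=6) jay(c=6) owl(c=11)]
  30. access kiwi: HIT, count now 7. Cache: [lime(c=6) jay(c=6) kiwi(c=7) owl(c=11)]
  31. access lime: HIT, count now 7. Cache: [jay(c=6) kiwi(c=7) lime(c=7) owl(c=11)]
  32. access jay: HIT, count now 7. Cache: [kiwi(c=7) lime(c=7) jay(c=7) owl(c=11)]
  33. access kiwi: HIT, count now 8. Cache: [lime(c=7) jay(c=7) kiwi(c=8) owl(c=11)]
  34. access owl: HIT, count now 12. Cache: [lime(c=7) jay(c=7) kiwi(c=8) owl(c=12)]
  35. access ant: MISS. Cache: [ant(c=1) lime(c=7) jay(c=7) kiwi(c=8) owl(c=12)]
  36. access pear: MISS, evict ant(c=1). Cache: [pear(c=1) lime(c=7) jay(c=7) kiwi(c=8) owl(c=12)]
Total: 30 hits, 6 misses, 1 evictions

Answer: pear lime jay kiwi owl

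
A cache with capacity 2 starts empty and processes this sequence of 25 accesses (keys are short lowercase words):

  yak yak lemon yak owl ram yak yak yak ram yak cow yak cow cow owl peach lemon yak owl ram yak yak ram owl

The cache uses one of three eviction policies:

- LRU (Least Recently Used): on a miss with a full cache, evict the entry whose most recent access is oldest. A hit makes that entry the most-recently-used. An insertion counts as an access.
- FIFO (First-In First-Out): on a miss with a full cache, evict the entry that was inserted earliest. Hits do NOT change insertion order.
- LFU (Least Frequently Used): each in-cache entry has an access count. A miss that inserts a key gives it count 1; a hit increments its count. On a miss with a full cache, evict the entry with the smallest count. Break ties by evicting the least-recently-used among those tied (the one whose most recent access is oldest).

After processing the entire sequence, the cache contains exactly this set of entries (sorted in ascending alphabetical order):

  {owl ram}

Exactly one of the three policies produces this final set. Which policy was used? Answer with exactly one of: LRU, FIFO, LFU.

Answer: LRU

Derivation:
Simulating under each policy and comparing final sets:
  LRU: final set = {owl ram} -> MATCHES target
  FIFO: final set = {owl yak} -> differs
  LFU: final set = {owl yak} -> differs
Only LRU produces the target set.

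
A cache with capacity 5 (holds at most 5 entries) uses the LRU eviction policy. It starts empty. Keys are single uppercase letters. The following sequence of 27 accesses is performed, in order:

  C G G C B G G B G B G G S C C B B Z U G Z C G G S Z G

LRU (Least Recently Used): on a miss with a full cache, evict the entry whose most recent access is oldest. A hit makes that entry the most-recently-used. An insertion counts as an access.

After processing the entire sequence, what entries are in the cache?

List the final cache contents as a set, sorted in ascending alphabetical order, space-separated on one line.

Answer: C G S U Z

Derivation:
LRU simulation (capacity=5):
  1. access C: MISS. Cache (LRU->MRU): [C]
  2. access G: MISS. Cache (LRU->MRU): [C G]
  3. access G: HIT. Cache (LRU->MRU): [C G]
  4. access C: HIT. Cache (LRU->MRU): [G C]
  5. access B: MISS. Cache (LRU->MRU): [G C B]
  6. access G: HIT. Cache (LRU->MRU): [C B G]
  7. access G: HIT. Cache (LRU->MRU): [C B G]
  8. access B: HIT. Cache (LRU->MRU): [C G B]
  9. access G: HIT. Cache (LRU->MRU): [C B G]
  10. access B: HIT. Cache (LRU->MRU): [C G B]
  11. access G: HIT. Cache (LRU->MRU): [C B G]
  12. access G: HIT. Cache (LRU->MRU): [C B G]
  13. access S: MISS. Cache (LRU->MRU): [C B G S]
  14. access C: HIT. Cache (LRU->MRU): [B G S C]
  15. access C: HIT. Cache (LRU->MRU): [B G S C]
  16. access B: HIT. Cache (LRU->MRU): [G S C B]
  17. access B: HIT. Cache (LRU->MRU): [G S C B]
  18. access Z: MISS. Cache (LRU->MRU): [G S C B Z]
  19. access U: MISS, evict G. Cache (LRU->MRU): [S C B Z U]
  20. access G: MISS, evict S. Cache (LRU->MRU): [C B Z U G]
  21. access Z: HIT. Cache (LRU->MRU): [C B U G Z]
  22. access C: HIT. Cache (LRU->MRU): [B U G Z C]
  23. access G: HIT. Cache (LRU->MRU): [B U Z C G]
  24. access G: HIT. Cache (LRU->MRU): [B U Z C G]
  25. access S: MISS, evict B. Cache (LRU->MRU): [U Z C G S]
  26. access Z: HIT. Cache (LRU->MRU): [U C G S Z]
  27. access G: HIT. Cache (LRU->MRU): [U C S Z G]
Total: 19 hits, 8 misses, 3 evictions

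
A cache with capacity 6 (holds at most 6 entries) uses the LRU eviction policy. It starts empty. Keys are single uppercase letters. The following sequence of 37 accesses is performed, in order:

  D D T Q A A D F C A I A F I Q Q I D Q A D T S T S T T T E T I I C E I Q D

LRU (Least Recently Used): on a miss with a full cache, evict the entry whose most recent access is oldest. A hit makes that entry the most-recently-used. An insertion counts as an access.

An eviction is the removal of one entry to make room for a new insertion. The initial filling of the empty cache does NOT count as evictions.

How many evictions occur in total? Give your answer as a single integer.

Answer: 8

Derivation:
LRU simulation (capacity=6):
  1. access D: MISS. Cache (LRU->MRU): [D]
  2. access D: HIT. Cache (LRU->MRU): [D]
  3. access T: MISS. Cache (LRU->MRU): [D T]
  4. access Q: MISS. Cache (LRU->MRU): [D T Q]
  5. access A: MISS. Cache (LRU->MRU): [D T Q A]
  6. access A: HIT. Cache (LRU->MRU): [D T Q A]
  7. access D: HIT. Cache (LRU->MRU): [T Q A D]
  8. access F: MISS. Cache (LRU->MRU): [T Q A D F]
  9. access C: MISS. Cache (LRU->MRU): [T Q A D F C]
  10. access A: HIT. Cache (LRU->MRU): [T Q D F C A]
  11. access I: MISS, evict T. Cache (LRU->MRU): [Q D F C A I]
  12. access A: HIT. Cache (LRU->MRU): [Q D F C I A]
  13. access F: HIT. Cache (LRU->MRU): [Q D C I A F]
  14. access I: HIT. Cache (LRU->MRU): [Q D C A F I]
  15. access Q: HIT. Cache (LRU->MRU): [D C A F I Q]
  16. access Q: HIT. Cache (LRU->MRU): [D C A F I Q]
  17. access I: HIT. Cache (LRU->MRU): [D C A F Q I]
  18. access D: HIT. Cache (LRU->MRU): [C A F Q I D]
  19. access Q: HIT. Cache (LRU->MRU): [C A F I D Q]
  20. access A: HIT. Cache (LRU->MRU): [C F I D Q A]
  21. access D: HIT. Cache (LRU->MRU): [C F I Q A D]
  22. access T: MISS, evict C. Cache (LRU->MRU): [F I Q A D T]
  23. access S: MISS, evict F. Cache (LRU->MRU): [I Q A D T S]
  24. access T: HIT. Cache (LRU->MRU): [I Q A D S T]
  25. access S: HIT. Cache (LRU->MRU): [I Q A D T S]
  26. access T: HIT. Cache (LRU->MRU): [I Q A D S T]
  27. access T: HIT. Cache (LRU->MRU): [I Q A D S T]
  28. access T: HIT. Cache (LRU->MRU): [I Q A D S T]
  29. access E: MISS, evict I. Cache (LRU->MRU): [Q A D S T E]
  30. access T: HIT. Cache (LRU->MRU): [Q A D S E T]
  31. access I: MISS, evict Q. Cache (LRU->MRU): [A D S E T I]
  32. access I: HIT. Cache (LRU->MRU): [A D S E T I]
  33. access C: MISS, evict A. Cache (LRU->MRU): [D S E T I C]
  34. access E: HIT. Cache (LRU->MRU): [D S T I C E]
  35. access I: HIT. Cache (LRU->MRU): [D S T C E I]
  36. access Q: MISS, evict D. Cache (LRU->MRU): [S T C E I Q]
  37. access D: MISS, evict S. Cache (LRU->MRU): [T C E I Q D]
Total: 23 hits, 14 misses, 8 evictions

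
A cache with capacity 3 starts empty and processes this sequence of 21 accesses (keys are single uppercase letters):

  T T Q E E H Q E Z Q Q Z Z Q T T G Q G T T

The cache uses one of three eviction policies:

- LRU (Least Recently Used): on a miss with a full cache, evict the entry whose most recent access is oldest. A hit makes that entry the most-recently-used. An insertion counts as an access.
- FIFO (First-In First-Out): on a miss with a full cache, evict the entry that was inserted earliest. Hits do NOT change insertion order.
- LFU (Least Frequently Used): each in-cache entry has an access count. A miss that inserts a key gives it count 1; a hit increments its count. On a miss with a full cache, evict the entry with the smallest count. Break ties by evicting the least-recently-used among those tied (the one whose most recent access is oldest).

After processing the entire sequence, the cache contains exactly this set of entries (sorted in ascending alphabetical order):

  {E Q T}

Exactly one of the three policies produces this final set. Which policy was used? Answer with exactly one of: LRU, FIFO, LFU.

Simulating under each policy and comparing final sets:
  LRU: final set = {G Q T} -> differs
  FIFO: final set = {G Q T} -> differs
  LFU: final set = {E Q T} -> MATCHES target
Only LFU produces the target set.

Answer: LFU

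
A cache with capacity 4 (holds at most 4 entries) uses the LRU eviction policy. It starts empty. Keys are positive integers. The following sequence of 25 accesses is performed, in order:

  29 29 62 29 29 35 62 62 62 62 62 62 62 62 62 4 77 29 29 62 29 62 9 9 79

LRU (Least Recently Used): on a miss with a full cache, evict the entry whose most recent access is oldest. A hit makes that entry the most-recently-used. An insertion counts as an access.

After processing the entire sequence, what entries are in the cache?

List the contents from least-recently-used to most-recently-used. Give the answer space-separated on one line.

Answer: 29 62 9 79

Derivation:
LRU simulation (capacity=4):
  1. access 29: MISS. Cache (LRU->MRU): [29]
  2. access 29: HIT. Cache (LRU->MRU): [29]
  3. access 62: MISS. Cache (LRU->MRU): [29 62]
  4. access 29: HIT. Cache (LRU->MRU): [62 29]
  5. access 29: HIT. Cache (LRU->MRU): [62 29]
  6. access 35: MISS. Cache (LRU->MRU): [62 29 35]
  7. access 62: HIT. Cache (LRU->MRU): [29 35 62]
  8. access 62: HIT. Cache (LRU->MRU): [29 35 62]
  9. access 62: HIT. Cache (LRU->MRU): [29 35 62]
  10. access 62: HIT. Cache (LRU->MRU): [29 35 62]
  11. access 62: HIT. Cache (LRU->MRU): [29 35 62]
  12. access 62: HIT. Cache (LRU->MRU): [29 35 62]
  13. access 62: HIT. Cache (LRU->MRU): [29 35 62]
  14. access 62: HIT. Cache (LRU->MRU): [29 35 62]
  15. access 62: HIT. Cache (LRU->MRU): [29 35 62]
  16. access 4: MISS. Cache (LRU->MRU): [29 35 62 4]
  17. access 77: MISS, evict 29. Cache (LRU->MRU): [35 62 4 77]
  18. access 29: MISS, evict 35. Cache (LRU->MRU): [62 4 77 29]
  19. access 29: HIT. Cache (LRU->MRU): [62 4 77 29]
  20. access 62: HIT. Cache (LRU->MRU): [4 77 29 62]
  21. access 29: HIT. Cache (LRU->MRU): [4 77 62 29]
  22. access 62: HIT. Cache (LRU->MRU): [4 77 29 62]
  23. access 9: MISS, evict 4. Cache (LRU->MRU): [77 29 62 9]
  24. access 9: HIT. Cache (LRU->MRU): [77 29 62 9]
  25. access 79: MISS, evict 77. Cache (LRU->MRU): [29 62 9 79]
Total: 17 hits, 8 misses, 4 evictions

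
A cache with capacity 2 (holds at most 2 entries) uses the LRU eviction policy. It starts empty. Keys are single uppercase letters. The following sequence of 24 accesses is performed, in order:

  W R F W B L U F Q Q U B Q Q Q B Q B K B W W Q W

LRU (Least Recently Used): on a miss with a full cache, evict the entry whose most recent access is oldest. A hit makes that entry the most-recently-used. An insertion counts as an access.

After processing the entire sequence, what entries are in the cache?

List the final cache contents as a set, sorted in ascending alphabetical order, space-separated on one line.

LRU simulation (capacity=2):
  1. access W: MISS. Cache (LRU->MRU): [W]
  2. access R: MISS. Cache (LRU->MRU): [W R]
  3. access F: MISS, evict W. Cache (LRU->MRU): [R F]
  4. access W: MISS, evict R. Cache (LRU->MRU): [F W]
  5. access B: MISS, evict F. Cache (LRU->MRU): [W B]
  6. access L: MISS, evict W. Cache (LRU->MRU): [B L]
  7. access U: MISS, evict B. Cache (LRU->MRU): [L U]
  8. access F: MISS, evict L. Cache (LRU->MRU): [U F]
  9. access Q: MISS, evict U. Cache (LRU->MRU): [F Q]
  10. access Q: HIT. Cache (LRU->MRU): [F Q]
  11. access U: MISS, evict F. Cache (LRU->MRU): [Q U]
  12. access B: MISS, evict Q. Cache (LRU->MRU): [U B]
  13. access Q: MISS, evict U. Cache (LRU->MRU): [B Q]
  14. access Q: HIT. Cache (LRU->MRU): [B Q]
  15. access Q: HIT. Cache (LRU->MRU): [B Q]
  16. access B: HIT. Cache (LRU->MRU): [Q B]
  17. access Q: HIT. Cache (LRU->MRU): [B Q]
  18. access B: HIT. Cache (LRU->MRU): [Q B]
  19. access K: MISS, evict Q. Cache (LRU->MRU): [B K]
  20. access B: HIT. Cache (LRU->MRU): [K B]
  21. access W: MISS, evict K. Cache (LRU->MRU): [B W]
  22. access W: HIT. Cache (LRU->MRU): [B W]
  23. access Q: MISS, evict B. Cache (LRU->MRU): [W Q]
  24. access W: HIT. Cache (LRU->MRU): [Q W]
Total: 9 hits, 15 misses, 13 evictions

Answer: Q W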